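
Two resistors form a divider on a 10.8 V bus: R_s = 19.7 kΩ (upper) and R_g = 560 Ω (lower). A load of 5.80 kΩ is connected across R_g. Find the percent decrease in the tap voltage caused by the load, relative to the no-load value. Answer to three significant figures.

Unloaded V = 10.8 × 560/20260 = 0.29852 V.
Loaded: R_g‖R_L = 510.7 Ω, giving V = 10.8 × 510.7/20210 = 0.27290 V.
Drop = (0.29852 − 0.27290) / 0.29852 = 8.58 %.

8.58 %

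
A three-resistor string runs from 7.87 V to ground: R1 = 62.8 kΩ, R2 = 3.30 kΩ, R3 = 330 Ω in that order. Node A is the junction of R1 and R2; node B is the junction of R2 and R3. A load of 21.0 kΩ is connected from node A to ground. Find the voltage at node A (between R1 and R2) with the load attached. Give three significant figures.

V ≈ 0.370 V

Below node A the series string R2+R3 = 3630 Ω sits in parallel with the 21000 Ω load: 3095 Ω.
V_A = 7.87 × 3095/(62800 + 3095) = 0.370 V.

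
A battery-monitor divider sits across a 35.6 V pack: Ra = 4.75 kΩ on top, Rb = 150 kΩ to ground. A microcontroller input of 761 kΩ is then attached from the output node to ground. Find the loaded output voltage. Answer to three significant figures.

The load sits in parallel with Rb: Rb‖R_L = (150 × 761) / (150 + 761) = 125.3 kΩ.
V_out = 35.6 × 125.3 / (4.75 + 125.3) = 35.6 × 125.3/130.1 = 34.3 V.

V_out ≈ 34.3 V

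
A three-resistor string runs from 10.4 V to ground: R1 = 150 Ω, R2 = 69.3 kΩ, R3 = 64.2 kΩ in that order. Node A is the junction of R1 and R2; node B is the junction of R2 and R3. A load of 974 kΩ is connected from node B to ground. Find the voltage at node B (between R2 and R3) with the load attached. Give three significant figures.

At node B, R3 is in parallel with the load: R3‖R_L = 60230 Ω.
Below node A the resistance is R2 + (R3‖R_L) = 129500 Ω, so V_A = 10.4 × 129500/129700 = 10.39 V.
Then V_B = V_A × (R3‖R_L)/(R2 + R3‖R_L) = 10.39 × 60230/129500 = 4.83 V.

V ≈ 4.83 V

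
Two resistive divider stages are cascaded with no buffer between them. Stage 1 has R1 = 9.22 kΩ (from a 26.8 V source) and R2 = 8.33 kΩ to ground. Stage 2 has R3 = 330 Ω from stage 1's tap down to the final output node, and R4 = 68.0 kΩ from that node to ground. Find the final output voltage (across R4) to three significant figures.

V_out ≈ 11.9 V

Stage 2 presents R3+R4 = 68330 Ω as a load on stage 1's tap.
Stage 1's lower leg becomes R2‖(R3+R4) = 7425 Ω, so V_mid = 26.8 × 7425/16640 = 11.95 V.
Stage 2 is itself unloaded: V_out = V_mid × R4/(R3+R4) = 11.95 × 68000/68330 = 11.9 V.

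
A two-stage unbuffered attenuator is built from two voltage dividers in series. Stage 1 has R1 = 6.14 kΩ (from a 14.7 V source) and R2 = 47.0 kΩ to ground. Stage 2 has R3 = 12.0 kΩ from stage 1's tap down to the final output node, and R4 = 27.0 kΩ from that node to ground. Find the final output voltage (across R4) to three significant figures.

V_out ≈ 7.90 V

Stage 2 presents R3+R4 = 39.00 kΩ as a load on stage 1's tap.
Stage 1's lower leg becomes R2‖(R3+R4) = 21.31 kΩ, so V_mid = 14.7 × 21.31/27.45 = 11.41 V.
Stage 2 is itself unloaded: V_out = V_mid × R4/(R3+R4) = 11.41 × 27.0/39.00 = 7.90 V.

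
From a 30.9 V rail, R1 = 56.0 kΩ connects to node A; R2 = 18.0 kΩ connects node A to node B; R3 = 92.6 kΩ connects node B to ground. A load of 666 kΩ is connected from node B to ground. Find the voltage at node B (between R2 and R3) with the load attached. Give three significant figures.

V ≈ 16.2 V

At node B, R3 is in parallel with the load: R3‖R_L = 81.30 kΩ.
Below node A the resistance is R2 + (R3‖R_L) = 99.30 kΩ, so V_A = 30.9 × 99.30/155.3 = 19.76 V.
Then V_B = V_A × (R3‖R_L)/(R2 + R3‖R_L) = 19.76 × 81.30/99.30 = 16.2 V.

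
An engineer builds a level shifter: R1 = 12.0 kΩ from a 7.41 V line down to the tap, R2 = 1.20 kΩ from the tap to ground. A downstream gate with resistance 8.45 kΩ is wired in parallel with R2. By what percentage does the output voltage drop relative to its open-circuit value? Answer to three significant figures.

11.4 %

The divider's output (Thévenin) resistance is R1‖R2 = 1.091 kΩ.
Fractional drop under load = R_th/(R_th + R_L) = 1.091 / (1.091 + 8.45) = 0.1143.
So the output falls by 11.4 %.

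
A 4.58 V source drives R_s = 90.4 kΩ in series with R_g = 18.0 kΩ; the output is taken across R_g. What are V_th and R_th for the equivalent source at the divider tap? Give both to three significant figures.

V_th = 0.761 V, R_th = 15.0 kΩ

V_th is the open-circuit tap voltage: 4.58 × 18.0/(90.4 + 18.0) = 0.761 V.
With the supply zeroed, R_s and R_g appear in parallel from the tap: R_th = R_s‖R_g = (90.4 × 18.0)/108.4 = 15.0 kΩ.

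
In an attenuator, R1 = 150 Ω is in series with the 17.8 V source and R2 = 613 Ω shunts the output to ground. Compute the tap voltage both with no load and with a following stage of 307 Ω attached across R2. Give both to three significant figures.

Unloaded: 14.3 V; loaded: 10.3 V

Open-circuit: V = 17.8 × 613/(150 + 613) = 14.3 V.
With the load, R2 becomes R2‖R_L = 204.6 Ω, so V = 17.8 × 204.6/354.6 = 10.3 V.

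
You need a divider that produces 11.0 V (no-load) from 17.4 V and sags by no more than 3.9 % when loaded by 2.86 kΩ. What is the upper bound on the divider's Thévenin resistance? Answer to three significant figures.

R_th ≤ 116 Ω

Loading drop = R_th/(R_th + R_L) ≤ 0.0390, so R_th ≤ R_L · ε/(1−ε) = 2.86 kΩ × 0.0390/0.9610 = 116 Ω.
(Any R1, R2 with R2/(R1+R2) = 0.632 and R1‖R2 ≤ 116 Ω will meet the spec.)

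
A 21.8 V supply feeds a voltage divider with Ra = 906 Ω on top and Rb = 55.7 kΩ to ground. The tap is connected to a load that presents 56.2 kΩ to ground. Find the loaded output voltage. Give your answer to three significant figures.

V_out ≈ 21.1 V

The load sits in parallel with Rb: Rb‖R_L = (55700 × 56200) / (55700 + 56200) = 27970 Ω.
V_out = 21.8 × 27970 / (906 + 27970) = 21.8 × 27970/28880 = 21.1 V.
(Unloaded it would have been 21.5 V.)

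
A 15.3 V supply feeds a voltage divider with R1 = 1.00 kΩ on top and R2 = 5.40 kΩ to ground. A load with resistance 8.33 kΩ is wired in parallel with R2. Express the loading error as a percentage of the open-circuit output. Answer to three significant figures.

9.20 %

Unloaded V = 15.3 × 5.40/6.400 = 12.909 V.
Loaded: R2‖R_L = 3.276 kΩ, giving V = 15.3 × 3.276/4.276 = 11.722 V.
Drop = (12.909 − 11.722) / 12.909 = 9.20 %.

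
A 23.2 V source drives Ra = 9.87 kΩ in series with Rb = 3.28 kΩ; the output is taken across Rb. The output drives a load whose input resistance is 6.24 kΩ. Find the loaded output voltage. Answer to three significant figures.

V_out ≈ 4.15 V

The load sits in parallel with Rb: Rb‖R_L = (3.28 × 6.24) / (3.28 + 6.24) = 2.150 kΩ.
V_out = 23.2 × 2.150 / (9.87 + 2.150) = 23.2 × 2.150/12.02 = 4.15 V.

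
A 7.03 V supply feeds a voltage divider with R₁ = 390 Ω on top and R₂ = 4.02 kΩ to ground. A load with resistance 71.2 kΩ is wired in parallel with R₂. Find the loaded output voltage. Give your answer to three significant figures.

V_out ≈ 6.38 V

The load sits in parallel with R₂: R₂‖R_L = (4020 × 71200) / (4020 + 71200) = 3805 Ω.
V_out = 7.03 × 3805 / (390 + 3805) = 7.03 × 3805/4195 = 6.38 V.
(Unloaded it would have been 6.41 V.)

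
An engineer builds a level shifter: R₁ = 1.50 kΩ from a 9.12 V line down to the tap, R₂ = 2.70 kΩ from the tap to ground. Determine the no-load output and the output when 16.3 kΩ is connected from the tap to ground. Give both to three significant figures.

Open-circuit: V = 9.12 × 2.70/(1.50 + 2.70) = 5.86 V.
With the load, R₂ becomes R₂‖R_L = 2.316 kΩ, so V = 9.12 × 2.316/3.816 = 5.54 V.

Unloaded: 5.86 V; loaded: 5.54 V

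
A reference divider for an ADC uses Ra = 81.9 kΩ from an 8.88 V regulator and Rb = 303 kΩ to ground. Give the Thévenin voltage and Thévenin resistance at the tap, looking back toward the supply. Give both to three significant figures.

V_th = 6.99 V, R_th = 64.5 kΩ

V_th is the open-circuit tap voltage: 8.88 × 303/(81.9 + 303) = 6.99 V.
With the supply zeroed, Ra and Rb appear in parallel from the tap: R_th = Ra‖Rb = (81.9 × 303)/384.9 = 64.5 kΩ.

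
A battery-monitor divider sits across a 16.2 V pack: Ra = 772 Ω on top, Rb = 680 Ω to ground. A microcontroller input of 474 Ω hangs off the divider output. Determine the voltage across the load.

V_out ≈ 4.30 V

The load sits in parallel with Rb: Rb‖R_L = (680 × 474) / (680 + 474) = 279.3 Ω.
V_out = 16.2 × 279.3 / (772 + 279.3) = 16.2 × 279.3/1051 = 4.30 V.
(Unloaded it would have been 7.59 V.)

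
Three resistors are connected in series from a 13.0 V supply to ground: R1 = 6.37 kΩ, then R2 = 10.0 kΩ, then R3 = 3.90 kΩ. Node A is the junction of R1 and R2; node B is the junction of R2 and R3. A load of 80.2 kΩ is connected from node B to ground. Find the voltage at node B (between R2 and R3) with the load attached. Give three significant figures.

V ≈ 2.41 V

At node B, R3 is in parallel with the load: R3‖R_L = 3.719 kΩ.
Below node A the resistance is R2 + (R3‖R_L) = 13.72 kΩ, so V_A = 13.0 × 13.72/20.09 = 8.878 V.
Then V_B = V_A × (R3‖R_L)/(R2 + R3‖R_L) = 8.878 × 3.719/13.72 = 2.41 V.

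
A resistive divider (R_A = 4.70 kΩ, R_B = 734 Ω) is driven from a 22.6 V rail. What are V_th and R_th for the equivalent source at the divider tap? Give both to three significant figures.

V_th is the open-circuit tap voltage: 22.6 × 734/(4700 + 734) = 3.05 V.
With the supply zeroed, R_A and R_B appear in parallel from the tap: R_th = R_A‖R_B = (4700 × 734)/5434 = 635 Ω.

V_th = 3.05 V, R_th = 635 Ω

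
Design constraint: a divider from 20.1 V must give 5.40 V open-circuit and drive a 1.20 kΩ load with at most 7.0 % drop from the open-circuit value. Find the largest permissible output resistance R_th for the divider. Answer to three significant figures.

R_th ≤ 90.3 Ω

Loading drop = R_th/(R_th + R_L) ≤ 0.0700, so R_th ≤ R_L · ε/(1−ε) = 1.20 kΩ × 0.0700/0.9300 = 90.3 Ω.
(Any R1, R2 with R2/(R1+R2) = 0.269 and R1‖R2 ≤ 90.3 Ω will meet the spec.)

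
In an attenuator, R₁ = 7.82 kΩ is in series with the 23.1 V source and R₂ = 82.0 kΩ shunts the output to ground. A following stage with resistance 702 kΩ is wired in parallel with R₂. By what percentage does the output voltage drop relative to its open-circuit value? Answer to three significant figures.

1.01 %

The divider's output (Thévenin) resistance is R₁‖R₂ = 7.139 kΩ.
Fractional drop under load = R_th/(R_th + R_L) = 7.139 / (7.139 + 702) = 0.01007.
So the output falls by 1.01 %.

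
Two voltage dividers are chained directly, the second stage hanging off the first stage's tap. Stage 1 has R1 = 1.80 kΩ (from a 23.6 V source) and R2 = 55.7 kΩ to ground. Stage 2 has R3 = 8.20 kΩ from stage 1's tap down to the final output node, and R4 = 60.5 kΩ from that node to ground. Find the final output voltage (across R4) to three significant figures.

Stage 2 presents R3+R4 = 68.70 kΩ as a load on stage 1's tap.
Stage 1's lower leg becomes R2‖(R3+R4) = 30.76 kΩ, so V_mid = 23.6 × 30.76/32.56 = 22.30 V.
Stage 2 is itself unloaded: V_out = V_mid × R4/(R3+R4) = 22.30 × 60.5/68.70 = 19.6 V.

V_out ≈ 19.6 V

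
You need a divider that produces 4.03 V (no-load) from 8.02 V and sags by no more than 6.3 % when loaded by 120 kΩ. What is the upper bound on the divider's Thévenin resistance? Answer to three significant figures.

R_th ≤ 8.07 kΩ

Loading drop = R_th/(R_th + R_L) ≤ 0.0630, so R_th ≤ R_L · ε/(1−ε) = 120 kΩ × 0.0630/0.9370 = 8.07 kΩ.
(Any R1, R2 with R2/(R1+R2) = 0.502 and R1‖R2 ≤ 8.07 kΩ will meet the spec.)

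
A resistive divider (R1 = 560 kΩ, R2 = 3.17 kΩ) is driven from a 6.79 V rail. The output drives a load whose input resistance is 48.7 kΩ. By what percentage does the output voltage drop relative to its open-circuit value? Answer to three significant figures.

6.08 %

The divider's output (Thévenin) resistance is R1‖R2 = 3.152 kΩ.
Fractional drop under load = R_th/(R_th + R_L) = 3.152 / (3.152 + 48.7) = 0.06079.
So the output falls by 6.08 %.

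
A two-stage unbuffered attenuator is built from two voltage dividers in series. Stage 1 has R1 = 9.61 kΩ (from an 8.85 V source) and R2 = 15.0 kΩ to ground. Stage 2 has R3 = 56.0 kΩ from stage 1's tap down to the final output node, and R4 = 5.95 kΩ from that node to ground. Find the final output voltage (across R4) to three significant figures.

V_out ≈ 0.473 V

Stage 2 presents R3+R4 = 61.95 kΩ as a load on stage 1's tap.
Stage 1's lower leg becomes R2‖(R3+R4) = 12.08 kΩ, so V_mid = 8.85 × 12.08/21.69 = 4.928 V.
Stage 2 is itself unloaded: V_out = V_mid × R4/(R3+R4) = 4.928 × 5.95/61.95 = 0.473 V.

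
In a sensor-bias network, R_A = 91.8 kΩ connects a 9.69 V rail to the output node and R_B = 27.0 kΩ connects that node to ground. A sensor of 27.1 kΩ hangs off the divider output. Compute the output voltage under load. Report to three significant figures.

The load sits in parallel with R_B: R_B‖R_L = (27.0 × 27.1) / (27.0 + 27.1) = 13.52 kΩ.
V_out = 9.69 × 13.52 / (91.8 + 13.52) = 9.69 × 13.52/105.3 = 1.24 V.

V_out ≈ 1.24 V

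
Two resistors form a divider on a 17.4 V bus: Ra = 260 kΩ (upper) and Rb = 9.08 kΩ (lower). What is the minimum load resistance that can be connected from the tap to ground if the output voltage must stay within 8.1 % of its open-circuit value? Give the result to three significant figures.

Output resistance R_th = Ra‖Rb = (260 × 9.08)/269.1 = 8.774 kΩ.
The fractional drop is R_th/(R_th + R_L); requiring this ≤ 0.0810 gives R_L ≥ R_th(1/0.0810 − 1) = 8.774 × 11.35 = 99.5 kΩ.

R_L(min) ≈ 99.5 kΩ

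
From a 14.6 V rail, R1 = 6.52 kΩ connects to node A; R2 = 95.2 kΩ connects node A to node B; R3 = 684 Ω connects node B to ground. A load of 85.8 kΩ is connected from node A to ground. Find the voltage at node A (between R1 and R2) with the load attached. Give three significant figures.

Below node A the series string R2+R3 = 95880 Ω sits in parallel with the 85800 Ω load: 45280 Ω.
V_A = 14.6 × 45280/(6520 + 45280) = 12.8 V.

V ≈ 12.8 V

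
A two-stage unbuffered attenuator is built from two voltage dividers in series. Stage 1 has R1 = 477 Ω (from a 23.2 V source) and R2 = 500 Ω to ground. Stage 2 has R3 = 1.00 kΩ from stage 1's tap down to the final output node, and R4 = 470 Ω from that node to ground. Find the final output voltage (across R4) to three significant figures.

Stage 2 presents R3+R4 = 1470 Ω as a load on stage 1's tap.
Stage 1's lower leg becomes R2‖(R3+R4) = 373.1 Ω, so V_mid = 23.2 × 373.1/850.1 = 10.18 V.
Stage 2 is itself unloaded: V_out = V_mid × R4/(R3+R4) = 10.18 × 470/1470 = 3.26 V.

V_out ≈ 3.26 V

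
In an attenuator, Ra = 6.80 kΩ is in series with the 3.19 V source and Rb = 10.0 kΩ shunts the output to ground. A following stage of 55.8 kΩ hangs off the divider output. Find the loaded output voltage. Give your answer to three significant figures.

The load sits in parallel with Rb: Rb‖R_L = (10.0 × 55.8) / (10.0 + 55.8) = 8.480 kΩ.
V_out = 3.19 × 8.480 / (6.80 + 8.480) = 3.19 × 8.480/15.28 = 1.77 V.

V_out ≈ 1.77 V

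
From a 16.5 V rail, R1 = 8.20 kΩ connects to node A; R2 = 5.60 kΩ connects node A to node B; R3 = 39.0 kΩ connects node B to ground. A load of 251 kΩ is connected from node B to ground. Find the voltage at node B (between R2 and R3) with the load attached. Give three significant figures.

At node B, R3 is in parallel with the load: R3‖R_L = 33.76 kΩ.
Below node A the resistance is R2 + (R3‖R_L) = 39.36 kΩ, so V_A = 16.5 × 39.36/47.56 = 13.65 V.
Then V_B = V_A × (R3‖R_L)/(R2 + R3‖R_L) = 13.65 × 33.76/39.36 = 11.7 V.

V ≈ 11.7 V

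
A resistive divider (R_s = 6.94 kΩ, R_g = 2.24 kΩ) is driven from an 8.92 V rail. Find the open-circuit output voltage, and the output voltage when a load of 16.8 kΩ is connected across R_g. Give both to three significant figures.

Open-circuit: V = 8.92 × 2.24/(6.94 + 2.24) = 2.18 V.
With the load, R_g becomes R_g‖R_L = 1.976 kΩ, so V = 8.92 × 1.976/8.916 = 1.98 V.

Unloaded: 2.18 V; loaded: 1.98 V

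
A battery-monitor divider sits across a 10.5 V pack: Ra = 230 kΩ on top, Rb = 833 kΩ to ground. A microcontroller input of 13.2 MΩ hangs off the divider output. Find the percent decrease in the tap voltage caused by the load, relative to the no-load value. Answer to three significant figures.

1.35 %

The divider's output (Thévenin) resistance is Ra‖Rb = 180.2 kΩ.
Fractional drop under load = R_th/(R_th + R_L) = 180.2 / (180.2 + 13200) = 0.01347.
So the output falls by 1.35 %.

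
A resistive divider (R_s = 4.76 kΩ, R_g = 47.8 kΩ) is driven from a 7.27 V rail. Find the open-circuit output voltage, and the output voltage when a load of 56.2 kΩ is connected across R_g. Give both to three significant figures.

Unloaded: 6.61 V; loaded: 6.14 V

Open-circuit: V = 7.27 × 47.8/(4.76 + 47.8) = 6.61 V.
With the load, R_g becomes R_g‖R_L = 25.83 kΩ, so V = 7.27 × 25.83/30.59 = 6.14 V.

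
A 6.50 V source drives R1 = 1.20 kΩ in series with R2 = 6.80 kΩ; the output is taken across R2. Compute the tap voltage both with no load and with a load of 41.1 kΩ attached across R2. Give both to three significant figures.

Unloaded: 5.53 V; loaded: 5.39 V

Open-circuit: V = 6.50 × 6.80/(1.20 + 6.80) = 5.53 V.
With the load, R2 becomes R2‖R_L = 5.835 kΩ, so V = 6.50 × 5.835/7.035 = 5.39 V.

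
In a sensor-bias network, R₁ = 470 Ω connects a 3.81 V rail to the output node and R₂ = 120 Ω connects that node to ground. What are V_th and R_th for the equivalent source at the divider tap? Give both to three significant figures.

V_th is the open-circuit tap voltage: 3.81 × 120/(470 + 120) = 0.775 V.
With the supply zeroed, R₁ and R₂ appear in parallel from the tap: R_th = R₁‖R₂ = (470 × 120)/590.0 = 95.6 Ω.

V_th = 0.775 V, R_th = 95.6 Ω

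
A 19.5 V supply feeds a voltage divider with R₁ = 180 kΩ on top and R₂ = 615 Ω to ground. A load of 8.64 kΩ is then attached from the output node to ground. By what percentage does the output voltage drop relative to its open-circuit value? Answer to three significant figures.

6.62 %

The divider's output (Thévenin) resistance is R₁‖R₂ = 612.9 Ω.
Fractional drop under load = R_th/(R_th + R_L) = 612.9 / (612.9 + 8640) = 0.06624.
So the output falls by 6.62 %.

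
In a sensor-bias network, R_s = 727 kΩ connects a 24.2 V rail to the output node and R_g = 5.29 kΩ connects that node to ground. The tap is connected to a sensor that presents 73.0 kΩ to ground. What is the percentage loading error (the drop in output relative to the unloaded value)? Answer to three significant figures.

The divider's output (Thévenin) resistance is R_s‖R_g = 5.252 kΩ.
Fractional drop under load = R_th/(R_th + R_L) = 5.252 / (5.252 + 73.0) = 0.06711.
So the output falls by 6.71 %.

6.71 %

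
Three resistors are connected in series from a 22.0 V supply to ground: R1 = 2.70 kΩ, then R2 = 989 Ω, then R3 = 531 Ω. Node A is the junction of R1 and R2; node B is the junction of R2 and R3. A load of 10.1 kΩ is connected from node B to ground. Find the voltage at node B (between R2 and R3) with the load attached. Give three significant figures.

V ≈ 2.65 V

At node B, R3 is in parallel with the load: R3‖R_L = 504.5 Ω.
Below node A the resistance is R2 + (R3‖R_L) = 1493 Ω, so V_A = 22.0 × 1493/4193 = 7.835 V.
Then V_B = V_A × (R3‖R_L)/(R2 + R3‖R_L) = 7.835 × 504.5/1493 = 2.65 V.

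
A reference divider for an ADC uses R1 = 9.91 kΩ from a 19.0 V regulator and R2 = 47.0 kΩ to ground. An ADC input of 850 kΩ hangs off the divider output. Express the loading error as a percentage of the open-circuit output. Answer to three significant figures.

The divider's output (Thévenin) resistance is R1‖R2 = 8.184 kΩ.
Fractional drop under load = R_th/(R_th + R_L) = 8.184 / (8.184 + 850) = 0.009537.
So the output falls by 0.954 %.

0.954 %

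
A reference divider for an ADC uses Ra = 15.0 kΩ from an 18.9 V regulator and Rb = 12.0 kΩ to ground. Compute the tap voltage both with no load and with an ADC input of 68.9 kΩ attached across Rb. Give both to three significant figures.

Open-circuit: V = 18.9 × 12.0/(15.0 + 12.0) = 8.40 V.
With the load, Rb becomes Rb‖R_L = 10.22 kΩ, so V = 18.9 × 10.22/25.22 = 7.66 V.

Unloaded: 8.40 V; loaded: 7.66 V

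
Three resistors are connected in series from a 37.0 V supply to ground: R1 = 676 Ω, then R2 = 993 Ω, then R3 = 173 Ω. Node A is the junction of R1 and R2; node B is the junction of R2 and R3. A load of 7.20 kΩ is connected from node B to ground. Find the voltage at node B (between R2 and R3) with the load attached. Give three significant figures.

V ≈ 3.40 V

At node B, R3 is in parallel with the load: R3‖R_L = 168.9 Ω.
Below node A the resistance is R2 + (R3‖R_L) = 1162 Ω, so V_A = 37.0 × 1162/1838 = 23.39 V.
Then V_B = V_A × (R3‖R_L)/(R2 + R3‖R_L) = 23.39 × 168.9/1162 = 3.40 V.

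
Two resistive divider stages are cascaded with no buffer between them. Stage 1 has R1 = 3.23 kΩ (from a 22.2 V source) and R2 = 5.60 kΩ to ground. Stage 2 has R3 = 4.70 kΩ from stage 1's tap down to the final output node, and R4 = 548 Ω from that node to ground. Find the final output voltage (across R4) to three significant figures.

Stage 2 presents R3+R4 = 5248 Ω as a load on stage 1's tap.
Stage 1's lower leg becomes R2‖(R3+R4) = 2709 Ω, so V_mid = 22.2 × 2709/5939 = 10.13 V.
Stage 2 is itself unloaded: V_out = V_mid × R4/(R3+R4) = 10.13 × 548/5248 = 1.06 V.

V_out ≈ 1.06 V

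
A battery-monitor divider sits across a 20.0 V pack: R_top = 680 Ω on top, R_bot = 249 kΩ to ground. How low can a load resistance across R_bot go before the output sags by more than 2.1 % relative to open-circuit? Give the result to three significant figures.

R_L(min) ≈ 31.6 kΩ

Output resistance R_th = R_top‖R_bot = (680 × 249000)/249700 = 678.1 Ω.
The fractional drop is R_th/(R_th + R_L); requiring this ≤ 0.0210 gives R_L ≥ R_th(1/0.0210 − 1) = 678.1 × 46.62 = 31.6 kΩ.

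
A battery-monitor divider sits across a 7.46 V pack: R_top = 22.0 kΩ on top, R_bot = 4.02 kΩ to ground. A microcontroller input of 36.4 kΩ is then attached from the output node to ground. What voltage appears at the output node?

V_out ≈ 1.05 V

The load sits in parallel with R_bot: R_bot‖R_L = (4.02 × 36.4) / (4.02 + 36.4) = 3.620 kΩ.
V_out = 7.46 × 3.620 / (22.0 + 3.620) = 7.46 × 3.620/25.62 = 1.05 V.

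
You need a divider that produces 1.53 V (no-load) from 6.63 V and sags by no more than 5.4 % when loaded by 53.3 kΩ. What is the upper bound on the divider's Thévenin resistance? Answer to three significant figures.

R_th ≤ 3.04 kΩ

Loading drop = R_th/(R_th + R_L) ≤ 0.0540, so R_th ≤ R_L · ε/(1−ε) = 53.3 kΩ × 0.0540/0.9460 = 3.04 kΩ.
(Any R1, R2 with R2/(R1+R2) = 0.231 and R1‖R2 ≤ 3.04 kΩ will meet the spec.)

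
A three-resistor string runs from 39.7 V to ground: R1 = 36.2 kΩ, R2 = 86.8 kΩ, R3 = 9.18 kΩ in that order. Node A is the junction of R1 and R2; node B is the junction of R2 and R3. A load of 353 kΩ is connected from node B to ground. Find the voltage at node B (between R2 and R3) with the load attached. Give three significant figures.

At node B, R3 is in parallel with the load: R3‖R_L = 8.947 kΩ.
Below node A the resistance is R2 + (R3‖R_L) = 95.75 kΩ, so V_A = 39.7 × 95.75/131.9 = 28.81 V.
Then V_B = V_A × (R3‖R_L)/(R2 + R3‖R_L) = 28.81 × 8.947/95.75 = 2.69 V.

V ≈ 2.69 V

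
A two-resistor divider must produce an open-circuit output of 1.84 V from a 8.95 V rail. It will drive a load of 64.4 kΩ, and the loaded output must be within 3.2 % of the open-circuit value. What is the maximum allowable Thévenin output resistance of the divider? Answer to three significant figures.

R_th ≤ 2.13 kΩ

Loading drop = R_th/(R_th + R_L) ≤ 0.0320, so R_th ≤ R_L · ε/(1−ε) = 64.4 kΩ × 0.0320/0.9680 = 2.13 kΩ.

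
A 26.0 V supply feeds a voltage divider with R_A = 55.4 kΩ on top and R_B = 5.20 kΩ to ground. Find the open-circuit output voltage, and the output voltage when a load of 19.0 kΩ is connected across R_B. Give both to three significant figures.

Open-circuit: V = 26.0 × 5.20/(55.4 + 5.20) = 2.23 V.
With the load, R_B becomes R_B‖R_L = 4.083 kΩ, so V = 26.0 × 4.083/59.48 = 1.78 V.

Unloaded: 2.23 V; loaded: 1.78 V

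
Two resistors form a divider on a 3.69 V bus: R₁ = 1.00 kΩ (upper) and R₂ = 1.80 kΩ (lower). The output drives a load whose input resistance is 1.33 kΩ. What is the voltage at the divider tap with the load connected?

V_out ≈ 1.60 V

The load sits in parallel with R₂: R₂‖R_L = (1.80 × 1.33) / (1.80 + 1.33) = 0.7649 kΩ.
V_out = 3.69 × 0.7649 / (1.00 + 0.7649) = 3.69 × 0.7649/1.765 = 1.60 V.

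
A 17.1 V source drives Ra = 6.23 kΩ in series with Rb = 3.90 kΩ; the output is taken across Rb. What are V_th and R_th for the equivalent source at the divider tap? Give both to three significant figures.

V_th = 6.58 V, R_th = 2.40 kΩ

V_th is the open-circuit tap voltage: 17.1 × 3.90/(6.23 + 3.90) = 6.58 V.
With the supply zeroed, Ra and Rb appear in parallel from the tap: R_th = Ra‖Rb = (6.23 × 3.90)/10.13 = 2.40 kΩ.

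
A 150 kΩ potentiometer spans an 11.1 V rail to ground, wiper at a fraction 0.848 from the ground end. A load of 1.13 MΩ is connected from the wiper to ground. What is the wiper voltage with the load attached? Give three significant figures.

The wiper splits the pot into (1−α)R = 22.80 kΩ above and αR = 127.2 kΩ below.
Lower section ‖ load = 114.3 kΩ.
V_wiper = 11.1 × 114.3/(22.80 + 114.3) = 9.25 V.

V ≈ 9.25 V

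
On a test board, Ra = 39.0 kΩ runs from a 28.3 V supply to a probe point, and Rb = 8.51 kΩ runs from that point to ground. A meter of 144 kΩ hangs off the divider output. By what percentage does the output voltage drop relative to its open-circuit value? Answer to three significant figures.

The divider's output (Thévenin) resistance is Ra‖Rb = 6.986 kΩ.
Fractional drop under load = R_th/(R_th + R_L) = 6.986 / (6.986 + 144) = 0.04627.
So the output falls by 4.63 %.

4.63 %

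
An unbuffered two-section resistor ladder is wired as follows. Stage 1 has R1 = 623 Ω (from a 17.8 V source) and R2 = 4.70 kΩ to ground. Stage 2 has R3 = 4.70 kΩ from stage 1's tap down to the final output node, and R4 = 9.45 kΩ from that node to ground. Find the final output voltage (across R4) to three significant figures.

Stage 2 presents R3+R4 = 14150 Ω as a load on stage 1's tap.
Stage 1's lower leg becomes R2‖(R3+R4) = 3528 Ω, so V_mid = 17.8 × 3528/4151 = 15.13 V.
Stage 2 is itself unloaded: V_out = V_mid × R4/(R3+R4) = 15.13 × 9450/14150 = 10.1 V.

V_out ≈ 10.1 V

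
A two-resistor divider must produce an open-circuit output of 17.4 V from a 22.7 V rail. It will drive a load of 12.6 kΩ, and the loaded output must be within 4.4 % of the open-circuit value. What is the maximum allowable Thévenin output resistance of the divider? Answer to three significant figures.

R_th ≤ 580 Ω

Loading drop = R_th/(R_th + R_L) ≤ 0.0440, so R_th ≤ R_L · ε/(1−ε) = 12.6 kΩ × 0.0440/0.9560 = 580 Ω.
(Any R1, R2 with R2/(R1+R2) = 0.767 and R1‖R2 ≤ 580 Ω will meet the spec.)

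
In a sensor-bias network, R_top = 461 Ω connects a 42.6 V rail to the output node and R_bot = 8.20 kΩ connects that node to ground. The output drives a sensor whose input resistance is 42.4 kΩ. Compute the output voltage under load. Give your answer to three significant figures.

The load sits in parallel with R_bot: R_bot‖R_L = (8200 × 42400) / (8200 + 42400) = 6871 Ω.
V_out = 42.6 × 6871 / (461 + 6871) = 42.6 × 6871/7332 = 39.9 V.
(Unloaded it would have been 40.3 V.)

V_out ≈ 39.9 V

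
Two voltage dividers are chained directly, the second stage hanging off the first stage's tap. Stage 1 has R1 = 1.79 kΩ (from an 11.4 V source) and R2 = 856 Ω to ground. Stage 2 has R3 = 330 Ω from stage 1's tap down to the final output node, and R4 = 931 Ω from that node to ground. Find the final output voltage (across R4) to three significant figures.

Stage 2 presents R3+R4 = 1261 Ω as a load on stage 1's tap.
Stage 1's lower leg becomes R2‖(R3+R4) = 509.9 Ω, so V_mid = 11.4 × 509.9/2300 = 2.527 V.
Stage 2 is itself unloaded: V_out = V_mid × R4/(R3+R4) = 2.527 × 931/1261 = 1.87 V.

V_out ≈ 1.87 V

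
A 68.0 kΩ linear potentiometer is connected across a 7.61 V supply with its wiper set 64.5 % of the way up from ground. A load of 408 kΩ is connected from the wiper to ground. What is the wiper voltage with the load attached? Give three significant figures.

V ≈ 4.73 V

The wiper splits the pot into (1−α)R = 24.14 kΩ above and αR = 43.86 kΩ below.
Lower section ‖ load = 39.60 kΩ.
V_wiper = 7.61 × 39.60/(24.14 + 39.60) = 4.73 V.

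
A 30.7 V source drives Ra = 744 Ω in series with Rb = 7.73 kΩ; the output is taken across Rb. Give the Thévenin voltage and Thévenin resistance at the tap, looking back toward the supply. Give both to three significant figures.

V_th = 28.0 V, R_th = 679 Ω

V_th is the open-circuit tap voltage: 30.7 × 7730/(744 + 7730) = 28.0 V.
With the supply zeroed, Ra and Rb appear in parallel from the tap: R_th = Ra‖Rb = (744 × 7730)/8474 = 679 Ω.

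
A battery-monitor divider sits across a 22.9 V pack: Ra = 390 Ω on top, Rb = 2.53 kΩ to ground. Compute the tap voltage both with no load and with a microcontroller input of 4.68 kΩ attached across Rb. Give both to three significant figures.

Unloaded: 19.8 V; loaded: 18.5 V

Open-circuit: V = 22.9 × 2530/(390 + 2530) = 19.8 V.
With the load, Rb becomes Rb‖R_L = 1642 Ω, so V = 22.9 × 1642/2032 = 18.5 V.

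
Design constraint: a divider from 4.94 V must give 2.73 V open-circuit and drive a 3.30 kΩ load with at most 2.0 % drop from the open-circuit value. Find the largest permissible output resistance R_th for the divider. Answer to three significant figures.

Loading drop = R_th/(R_th + R_L) ≤ 0.0200, so R_th ≤ R_L · ε/(1−ε) = 3.30 kΩ × 0.0200/0.9800 = 67.3 Ω.
(Any R1, R2 with R2/(R1+R2) = 0.553 and R1‖R2 ≤ 67.3 Ω will meet the spec.)

R_th ≤ 67.3 Ω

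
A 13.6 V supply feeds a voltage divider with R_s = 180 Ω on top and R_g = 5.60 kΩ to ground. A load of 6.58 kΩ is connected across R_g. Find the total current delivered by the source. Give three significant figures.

I ≈ 4.24 mA

R_g‖R_L = 3025 Ω, so the source sees R_s + R_g‖R_L = 3205 Ω.
I = 13.6 V / 3205 Ω = 4.24 mA.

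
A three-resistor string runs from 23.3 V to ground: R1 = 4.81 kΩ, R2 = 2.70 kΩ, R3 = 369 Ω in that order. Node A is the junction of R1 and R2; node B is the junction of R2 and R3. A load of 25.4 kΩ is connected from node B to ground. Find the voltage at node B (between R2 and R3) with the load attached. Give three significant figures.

At node B, R3 is in parallel with the load: R3‖R_L = 363.7 Ω.
Below node A the resistance is R2 + (R3‖R_L) = 3064 Ω, so V_A = 23.3 × 3064/7874 = 9.066 V.
Then V_B = V_A × (R3‖R_L)/(R2 + R3‖R_L) = 9.066 × 363.7/3064 = 1.08 V.

V ≈ 1.08 V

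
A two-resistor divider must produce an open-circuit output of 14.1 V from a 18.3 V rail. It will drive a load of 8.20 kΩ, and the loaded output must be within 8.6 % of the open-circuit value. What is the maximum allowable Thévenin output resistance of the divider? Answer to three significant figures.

R_th ≤ 772 Ω

Loading drop = R_th/(R_th + R_L) ≤ 0.0860, so R_th ≤ R_L · ε/(1−ε) = 8.20 kΩ × 0.0860/0.9140 = 772 Ω.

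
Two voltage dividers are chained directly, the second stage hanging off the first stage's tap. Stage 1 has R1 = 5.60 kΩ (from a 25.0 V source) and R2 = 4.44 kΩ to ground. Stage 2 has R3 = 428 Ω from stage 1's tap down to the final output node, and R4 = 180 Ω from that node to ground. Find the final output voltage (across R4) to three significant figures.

V_out ≈ 0.645 V

Stage 2 presents R3+R4 = 608.0 Ω as a load on stage 1's tap.
Stage 1's lower leg becomes R2‖(R3+R4) = 534.8 Ω, so V_mid = 25.0 × 534.8/6135 = 2.179 V.
Stage 2 is itself unloaded: V_out = V_mid × R4/(R3+R4) = 2.179 × 180/608.0 = 0.645 V.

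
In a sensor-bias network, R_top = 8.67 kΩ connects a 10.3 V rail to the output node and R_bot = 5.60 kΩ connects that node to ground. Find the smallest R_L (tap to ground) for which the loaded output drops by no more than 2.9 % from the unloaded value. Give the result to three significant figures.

Output resistance R_th = R_top‖R_bot = (8.67 × 5.60)/14.27 = 3.402 kΩ.
The fractional drop is R_th/(R_th + R_L); requiring this ≤ 0.0290 gives R_L ≥ R_th(1/0.0290 − 1) = 3.402 × 33.48 = 114 kΩ.

R_L(min) ≈ 114 kΩ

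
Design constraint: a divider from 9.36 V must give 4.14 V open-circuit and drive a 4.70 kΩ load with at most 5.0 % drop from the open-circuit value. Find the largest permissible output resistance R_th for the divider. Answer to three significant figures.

Loading drop = R_th/(R_th + R_L) ≤ 0.0500, so R_th ≤ R_L · ε/(1−ε) = 4.70 kΩ × 0.0500/0.9500 = 247 Ω.
(Any R1, R2 with R2/(R1+R2) = 0.442 and R1‖R2 ≤ 247 Ω will meet the spec.)

R_th ≤ 247 Ω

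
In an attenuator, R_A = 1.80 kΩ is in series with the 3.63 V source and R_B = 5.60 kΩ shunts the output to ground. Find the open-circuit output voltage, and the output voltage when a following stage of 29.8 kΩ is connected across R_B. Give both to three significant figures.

Unloaded: 2.75 V; loaded: 2.63 V

Open-circuit: V = 3.63 × 5.60/(1.80 + 5.60) = 2.75 V.
With the load, R_B becomes R_B‖R_L = 4.714 kΩ, so V = 3.63 × 4.714/6.514 = 2.63 V.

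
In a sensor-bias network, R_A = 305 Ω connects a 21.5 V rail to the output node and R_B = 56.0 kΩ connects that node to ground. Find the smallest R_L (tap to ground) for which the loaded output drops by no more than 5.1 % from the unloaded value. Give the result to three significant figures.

Output resistance R_th = R_A‖R_B = (305 × 56000)/56300 = 303.3 Ω.
The fractional drop is R_th/(R_th + R_L); requiring this ≤ 0.0510 gives R_L ≥ R_th(1/0.0510 − 1) = 303.3 × 18.61 = 5.64 kΩ.

R_L(min) ≈ 5.64 kΩ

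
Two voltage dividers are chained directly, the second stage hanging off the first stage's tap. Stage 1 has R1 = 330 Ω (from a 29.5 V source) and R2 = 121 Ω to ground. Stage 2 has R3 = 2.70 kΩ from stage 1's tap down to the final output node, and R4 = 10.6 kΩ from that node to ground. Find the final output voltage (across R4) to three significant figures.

Stage 2 presents R3+R4 = 13300 Ω as a load on stage 1's tap.
Stage 1's lower leg becomes R2‖(R3+R4) = 119.9 Ω, so V_mid = 29.5 × 119.9/449.9 = 7.862 V.
Stage 2 is itself unloaded: V_out = V_mid × R4/(R3+R4) = 7.862 × 10600/13300 = 6.27 V.

V_out ≈ 6.27 V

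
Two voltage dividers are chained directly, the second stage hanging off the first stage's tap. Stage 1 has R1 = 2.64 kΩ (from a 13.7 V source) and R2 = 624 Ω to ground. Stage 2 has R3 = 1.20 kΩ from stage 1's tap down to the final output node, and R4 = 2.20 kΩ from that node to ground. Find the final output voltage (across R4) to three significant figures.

V_out ≈ 1.48 V

Stage 2 presents R3+R4 = 3400 Ω as a load on stage 1's tap.
Stage 1's lower leg becomes R2‖(R3+R4) = 527.2 Ω, so V_mid = 13.7 × 527.2/3167 = 2.281 V.
Stage 2 is itself unloaded: V_out = V_mid × R4/(R3+R4) = 2.281 × 2200/3400 = 1.48 V.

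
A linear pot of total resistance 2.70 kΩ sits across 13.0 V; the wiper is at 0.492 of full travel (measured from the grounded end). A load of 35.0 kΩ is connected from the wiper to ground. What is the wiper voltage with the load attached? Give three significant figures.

The wiper splits the pot into (1−α)R = 1.372 kΩ above and αR = 1.328 kΩ below.
Lower section ‖ load = 1.280 kΩ.
V_wiper = 13.0 × 1.280/(1.372 + 1.280) = 6.28 V.

V ≈ 6.28 V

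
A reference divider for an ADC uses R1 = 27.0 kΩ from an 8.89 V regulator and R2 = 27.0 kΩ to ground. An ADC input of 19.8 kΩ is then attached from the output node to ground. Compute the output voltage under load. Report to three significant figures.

V_out ≈ 2.64 V

The load sits in parallel with R2: R2‖R_L = (27.0 × 19.8) / (27.0 + 19.8) = 11.42 kΩ.
V_out = 8.89 × 11.42 / (27.0 + 11.42) = 8.89 × 11.42/38.42 = 2.64 V.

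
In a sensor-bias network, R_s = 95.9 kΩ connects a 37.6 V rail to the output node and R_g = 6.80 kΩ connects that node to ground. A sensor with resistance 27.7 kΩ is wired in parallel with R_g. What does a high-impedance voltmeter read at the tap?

The load sits in parallel with R_g: R_g‖R_L = (6.80 × 27.7) / (6.80 + 27.7) = 5.460 kΩ.
V_out = 37.6 × 5.460 / (95.9 + 5.460) = 37.6 × 5.460/101.4 = 2.03 V.

V_out ≈ 2.03 V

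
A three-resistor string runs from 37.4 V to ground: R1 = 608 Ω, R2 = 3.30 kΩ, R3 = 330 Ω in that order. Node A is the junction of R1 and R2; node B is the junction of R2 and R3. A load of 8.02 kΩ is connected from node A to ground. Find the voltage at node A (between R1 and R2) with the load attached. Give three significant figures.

V ≈ 30.1 V

Below node A the series string R2+R3 = 3630 Ω sits in parallel with the 8020 Ω load: 2499 Ω.
V_A = 37.4 × 2499/(608 + 2499) = 30.1 V.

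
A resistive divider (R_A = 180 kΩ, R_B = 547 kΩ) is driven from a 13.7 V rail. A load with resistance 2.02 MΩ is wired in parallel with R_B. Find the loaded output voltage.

V_out ≈ 9.66 V

The load sits in parallel with R_B: R_B‖R_L = (547 × 2020) / (547 + 2020) = 430.4 kΩ.
V_out = 13.7 × 430.4 / (180 + 430.4) = 13.7 × 430.4/610.4 = 9.66 V.
(Unloaded it would have been 10.3 V.)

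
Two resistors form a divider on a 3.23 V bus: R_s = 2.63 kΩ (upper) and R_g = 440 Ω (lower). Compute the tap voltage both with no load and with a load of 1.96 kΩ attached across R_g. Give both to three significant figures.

Unloaded: 0.463 V; loaded: 0.388 V

Open-circuit: V = 3.23 × 440/(2630 + 440) = 0.463 V.
With the load, R_g becomes R_g‖R_L = 359.3 Ω, so V = 3.23 × 359.3/2989 = 0.388 V.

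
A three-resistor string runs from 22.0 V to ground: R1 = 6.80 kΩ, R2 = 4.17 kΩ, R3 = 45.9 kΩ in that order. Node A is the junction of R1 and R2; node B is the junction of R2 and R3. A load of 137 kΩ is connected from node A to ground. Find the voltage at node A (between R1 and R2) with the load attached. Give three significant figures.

Below node A the series string R2+R3 = 50.07 kΩ sits in parallel with the 137 kΩ load: 36.67 kΩ.
V_A = 22.0 × 36.67/(6.80 + 36.67) = 18.6 V.

V ≈ 18.6 V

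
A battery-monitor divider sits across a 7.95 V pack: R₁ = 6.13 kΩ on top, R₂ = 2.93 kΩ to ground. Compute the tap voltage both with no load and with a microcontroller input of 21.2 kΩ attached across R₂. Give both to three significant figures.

Unloaded: 2.57 V; loaded: 2.35 V

Open-circuit: V = 7.95 × 2.93/(6.13 + 2.93) = 2.57 V.
With the load, R₂ becomes R₂‖R_L = 2.574 kΩ, so V = 7.95 × 2.574/8.704 = 2.35 V.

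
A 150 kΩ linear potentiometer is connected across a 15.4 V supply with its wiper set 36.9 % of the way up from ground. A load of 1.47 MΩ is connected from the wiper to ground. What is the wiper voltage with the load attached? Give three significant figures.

The wiper splits the pot into (1−α)R = 94.65 kΩ above and αR = 55.35 kΩ below.
Lower section ‖ load = 53.34 kΩ.
V_wiper = 15.4 × 53.34/(94.65 + 53.34) = 5.55 V.

V ≈ 5.55 V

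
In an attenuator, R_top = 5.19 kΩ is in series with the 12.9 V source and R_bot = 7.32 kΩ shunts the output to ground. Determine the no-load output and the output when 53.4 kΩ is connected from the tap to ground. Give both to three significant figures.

Open-circuit: V = 12.9 × 7.32/(5.19 + 7.32) = 7.55 V.
With the load, R_bot becomes R_bot‖R_L = 6.438 kΩ, so V = 12.9 × 6.438/11.63 = 7.14 V.

Unloaded: 7.55 V; loaded: 7.14 V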